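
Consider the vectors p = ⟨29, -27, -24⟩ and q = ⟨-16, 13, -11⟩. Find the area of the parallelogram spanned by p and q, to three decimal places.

i: (-27)·(-11) - (-24)·13 = 297 - (-312) = 609
j: (-24)·(-16) - 29·(-11) = 384 - (-319) = 703
k: 29·13 - (-27)·(-16) = 377 - 432 = -55
p × q = (609, 703, -55)
|p × q| = √(609² + 703² + (-55)²) = √868115 ≈ 931.7269

931.727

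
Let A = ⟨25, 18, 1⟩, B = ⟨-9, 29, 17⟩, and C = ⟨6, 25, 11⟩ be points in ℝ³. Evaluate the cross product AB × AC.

(-2, 36, -29)

AB = (-34, 11, 16)
AC = (-19, 7, 10)
i: 11·10 - 16·7 = 110 - 112 = -2
j: 16·(-19) - (-34)·10 = -304 - (-340) = 36
k: (-34)·7 - 11·(-19) = -238 - (-209) = -29
AB × AC = (-2, 36, -29)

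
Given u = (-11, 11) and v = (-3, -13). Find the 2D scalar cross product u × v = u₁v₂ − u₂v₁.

(-11)·(-13) - 11·(-3) = 143 - (-33) = 176

176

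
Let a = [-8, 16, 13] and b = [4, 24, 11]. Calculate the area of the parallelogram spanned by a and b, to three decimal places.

321.919

i: 16·11 - 13·24 = 176 - 312 = -136
j: 13·4 - (-8)·11 = 52 - (-88) = 140
k: (-8)·24 - 16·4 = -192 - 64 = -256
a × b = (-136, 140, -256)
|a × b| = √((-136)² + 140² + (-256)²) = √103632 ≈ 321.9192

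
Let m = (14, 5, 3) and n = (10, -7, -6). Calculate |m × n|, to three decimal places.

i: 5·(-6) - 3·(-7) = -30 - (-21) = -9
j: 3·10 - 14·(-6) = 30 - (-84) = 114
k: 14·(-7) - 5·10 = -98 - 50 = -148
m × n = (-9, 114, -148)
|m × n| = √((-9)² + 114² + (-148)²) = √34981 ≈ 187.0321

187.032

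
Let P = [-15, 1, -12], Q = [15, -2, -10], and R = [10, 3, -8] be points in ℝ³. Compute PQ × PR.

PQ = (30, -3, 2)
PR = (25, 2, 4)
i: (-3)·4 - 2·2 = -12 - 4 = -16
j: 2·25 - 30·4 = 50 - 120 = -70
k: 30·2 - (-3)·25 = 60 - (-75) = 135
PQ × PR = (-16, -70, 135)

(-16, -70, 135)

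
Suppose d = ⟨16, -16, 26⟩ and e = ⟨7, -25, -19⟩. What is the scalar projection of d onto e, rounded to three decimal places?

0.560

d · e = 16·7 + (-16)·(-25) + 26·(-19) = 112 + 400 - 494 = 18
|e| = √(49 + 625 + 361) = √1035 ≈ 32.1714
comp_e d = 18 / √1035 ≈ 0.560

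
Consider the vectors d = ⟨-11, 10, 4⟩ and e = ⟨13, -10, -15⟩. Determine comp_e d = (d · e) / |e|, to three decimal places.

-13.633

d · e = (-11)·13 + 10·(-10) + 4·(-15) = -143 - 100 - 60 = -303
|e| = √(169 + 100 + 225) = √494 ≈ 22.2261
comp_e d = -303 / √494 ≈ -13.633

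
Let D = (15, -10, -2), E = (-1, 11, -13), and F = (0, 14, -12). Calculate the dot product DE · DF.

854

DE = E − D = (-16, 21, -11)
DF = F − D = (-15, 24, -10)
DE · DF = (-16)·(-15) + 21·24 + (-11)·(-10) = 240 + 504 + 110 = 854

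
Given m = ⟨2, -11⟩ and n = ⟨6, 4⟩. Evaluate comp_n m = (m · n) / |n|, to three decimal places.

-4.438

m · n = 2·6 + (-11)·4 = 12 - 44 = -32
|n| = √(36 + 16) = √52 ≈ 7.2111
comp_n m = -32 / √52 ≈ -4.438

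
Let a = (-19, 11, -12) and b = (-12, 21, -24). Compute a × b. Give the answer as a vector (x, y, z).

(-12, -312, -267)

i: 11·(-24) - (-12)·21 = -264 - (-252) = -12
j: (-12)·(-12) - (-19)·(-24) = 144 - 456 = -312
k: (-19)·21 - 11·(-12) = -399 - (-132) = -267
a × b = (-12, -312, -267)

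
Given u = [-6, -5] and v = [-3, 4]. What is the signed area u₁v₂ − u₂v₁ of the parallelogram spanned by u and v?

-39

(-6)·4 - (-5)·(-3) = -24 - 15 = -39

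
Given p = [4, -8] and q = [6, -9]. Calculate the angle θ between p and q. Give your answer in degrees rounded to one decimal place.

p · q = 4·6 + (-8)·(-9) = 24 + 72 = 96
|p|² = 16 + 64 = 80,  |p| = √80 ≈ 8.944272
|q|² = 36 + 81 = 117,  |q| = √117 ≈ 10.816654
cos θ = 96 / (8.944272 · 10.816654) ≈ 0.99228
θ = arccos(0.99228) ≈ 7.1°

7.1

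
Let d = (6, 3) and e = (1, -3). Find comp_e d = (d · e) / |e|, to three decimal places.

-0.949

d · e = 6·1 + 3·(-3) = 6 - 9 = -3
|e| = √(1 + 9) = √10 ≈ 3.1623
comp_e d = -3 / √10 ≈ -0.949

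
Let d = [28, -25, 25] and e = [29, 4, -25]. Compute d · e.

d · e = 28·29 + (-25)·4 + 25·(-25) = 812 - 100 - 625 = 87

87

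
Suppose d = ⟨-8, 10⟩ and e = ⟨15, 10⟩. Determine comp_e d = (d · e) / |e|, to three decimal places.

-1.109

d · e = (-8)·15 + 10·10 = -120 + 100 = -20
|e| = √(225 + 100) = √325 ≈ 18.0278
comp_e d = -20 / √325 ≈ -1.109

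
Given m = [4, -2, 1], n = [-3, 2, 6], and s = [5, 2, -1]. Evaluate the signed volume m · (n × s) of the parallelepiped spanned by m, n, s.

n × s:
i: 2·(-1) - 6·2 = -2 - 12 = -14
j: 6·5 - (-3)·(-1) = 30 - 3 = 27
k: (-3)·2 - 2·5 = -6 - 10 = -16
n × s = (-14, 27, -16)
m · (n × s) = 4·(-14) + (-2)·27 + 1·(-16) = -56 - 54 - 16 = -126

-126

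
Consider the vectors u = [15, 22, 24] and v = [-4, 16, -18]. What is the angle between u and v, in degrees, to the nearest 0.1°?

99.2

u · v = 15·(-4) + 22·16 + 24·(-18) = -60 + 352 - 432 = -140
|u|² = 225 + 484 + 576 = 1285,  |u| = √1285 ≈ 35.846897
|v|² = 16 + 256 + 324 = 596,  |v| = √596 ≈ 24.413111
cos θ = -140 / (35.846897 · 24.413111) ≈ -0.15998
θ = arccos(-0.15998) ≈ 99.2°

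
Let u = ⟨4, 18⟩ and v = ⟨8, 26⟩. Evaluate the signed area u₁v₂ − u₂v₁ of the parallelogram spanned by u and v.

4·26 - 18·8 = 104 - 144 = -40

-40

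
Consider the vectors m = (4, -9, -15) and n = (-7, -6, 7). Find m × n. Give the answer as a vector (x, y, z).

i: (-9)·7 - (-15)·(-6) = -63 - 90 = -153
j: (-15)·(-7) - 4·7 = 105 - 28 = 77
k: 4·(-6) - (-9)·(-7) = -24 - 63 = -87
m × n = (-153, 77, -87)

(-153, 77, -87)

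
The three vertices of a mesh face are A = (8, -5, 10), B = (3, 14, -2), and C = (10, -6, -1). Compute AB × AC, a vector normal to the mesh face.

AB = (-5, 19, -12)
AC = (2, -1, -11)
i: 19·(-11) - (-12)·(-1) = -209 - 12 = -221
j: (-12)·2 - (-5)·(-11) = -24 - 55 = -79
k: (-5)·(-1) - 19·2 = 5 - 38 = -33
AB × AC = (-221, -79, -33)

(-221, -79, -33)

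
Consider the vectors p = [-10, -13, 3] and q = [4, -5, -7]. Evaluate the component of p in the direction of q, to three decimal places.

0.422

p · q = (-10)·4 + (-13)·(-5) + 3·(-7) = -40 + 65 - 21 = 4
|q| = √(16 + 25 + 49) = √90 ≈ 9.4868
comp_q p = 4 / √90 ≈ 0.422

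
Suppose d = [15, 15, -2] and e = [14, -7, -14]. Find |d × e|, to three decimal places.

i: 15·(-14) - (-2)·(-7) = -210 - 14 = -224
j: (-2)·14 - 15·(-14) = -28 - (-210) = 182
k: 15·(-7) - 15·14 = -105 - 210 = -315
d × e = (-224, 182, -315)
|d × e| = √((-224)² + 182² + (-315)²) = √182525 ≈ 427.2294

427.229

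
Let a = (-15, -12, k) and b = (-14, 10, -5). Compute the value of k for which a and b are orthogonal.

a · b = (-15)·(-14) + (-12)·10 + k·(-5) = 90 - 5k
Set equal to 0: -5k = -90, so k = 18.

18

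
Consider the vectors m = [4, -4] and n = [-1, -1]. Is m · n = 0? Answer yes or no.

yes

m · n = 4·(-1) + (-4)·(-1) = -4 + 4 = 0
Zero, so the vectors are orthogonal.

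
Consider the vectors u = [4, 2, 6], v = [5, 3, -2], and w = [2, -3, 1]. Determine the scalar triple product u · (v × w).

v × w:
i: 3·1 - (-2)·(-3) = 3 - 6 = -3
j: (-2)·2 - 5·1 = -4 - 5 = -9
k: 5·(-3) - 3·2 = -15 - 6 = -21
v × w = (-3, -9, -21)
u · (v × w) = 4·(-3) + 2·(-9) + 6·(-21) = -12 - 18 - 126 = -156

-156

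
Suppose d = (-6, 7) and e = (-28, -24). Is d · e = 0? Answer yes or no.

yes

d · e = (-6)·(-28) + 7·(-24) = 168 - 168 = 0
Zero, so the vectors are orthogonal.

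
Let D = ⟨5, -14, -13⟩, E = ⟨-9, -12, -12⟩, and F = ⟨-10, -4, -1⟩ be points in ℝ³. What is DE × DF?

(14, 153, -110)

DE = (-14, 2, 1)
DF = (-15, 10, 12)
i: 2·12 - 1·10 = 24 - 10 = 14
j: 1·(-15) - (-14)·12 = -15 - (-168) = 153
k: (-14)·10 - 2·(-15) = -140 - (-30) = -110
DE × DF = (14, 153, -110)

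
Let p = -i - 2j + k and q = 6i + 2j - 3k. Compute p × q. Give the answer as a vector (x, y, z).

i: (-2)·(-3) - 1·2 = 6 - 2 = 4
j: 1·6 - (-1)·(-3) = 6 - 3 = 3
k: (-1)·2 - (-2)·6 = -2 - (-12) = 10
p × q = (4, 3, 10)

(4, 3, 10)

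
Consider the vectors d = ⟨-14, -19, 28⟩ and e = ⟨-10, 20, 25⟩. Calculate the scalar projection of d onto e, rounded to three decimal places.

d · e = (-14)·(-10) + (-19)·20 + 28·25 = 140 - 380 + 700 = 460
|e| = √(100 + 400 + 625) = √1125 ≈ 33.5410
comp_e d = 460 / √1125 ≈ 13.715

13.715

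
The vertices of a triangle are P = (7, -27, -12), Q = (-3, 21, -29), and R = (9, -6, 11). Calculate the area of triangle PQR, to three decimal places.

752.757

PQ = (-10, 48, -17),  PR = (2, 21, 23)
i: 48·23 - (-17)·21 = 1104 - (-357) = 1461
j: (-17)·2 - (-10)·23 = -34 - (-230) = 196
k: (-10)·21 - 48·2 = -210 - 96 = -306
PQ × PR = (1461, 196, -306)
|PQ × PR| = √2266573 ≈ 1505.5142
area = ½ · 1505.5142 ≈ 752.757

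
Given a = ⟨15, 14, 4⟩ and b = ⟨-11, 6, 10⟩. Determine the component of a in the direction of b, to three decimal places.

a · b = 15·(-11) + 14·6 + 4·10 = -165 + 84 + 40 = -41
|b| = √(121 + 36 + 100) = √257 ≈ 16.0312
comp_b a = -41 / √257 ≈ -2.558

-2.558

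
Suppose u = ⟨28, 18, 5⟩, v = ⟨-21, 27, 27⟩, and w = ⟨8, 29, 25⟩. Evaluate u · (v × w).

6189

v × w:
i: 27·25 - 27·29 = 675 - 783 = -108
j: 27·8 - (-21)·25 = 216 - (-525) = 741
k: (-21)·29 - 27·8 = -609 - 216 = -825
v × w = (-108, 741, -825)
u · (v × w) = 28·(-108) + 18·741 + 5·(-825) = -3024 + 13338 - 4125 = 6189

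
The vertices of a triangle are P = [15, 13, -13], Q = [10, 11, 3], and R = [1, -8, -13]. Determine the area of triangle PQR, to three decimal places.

205.549

PQ = (-5, -2, 16),  PR = (-14, -21, 0)
i: (-2)·0 - 16·(-21) = 0 - (-336) = 336
j: 16·(-14) - (-5)·0 = -224 - 0 = -224
k: (-5)·(-21) - (-2)·(-14) = 105 - 28 = 77
PQ × PR = (336, -224, 77)
|PQ × PR| = √169001 ≈ 411.0973
area = ½ · 411.0973 ≈ 205.549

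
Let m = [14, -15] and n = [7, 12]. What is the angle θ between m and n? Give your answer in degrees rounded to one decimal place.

106.7

m · n = 14·7 + (-15)·12 = 98 - 180 = -82
|m|² = 196 + 225 = 421,  |m| = √421 ≈ 20.518285
|n|² = 49 + 144 = 193,  |n| = √193 ≈ 13.892444
cos θ = -82 / (20.518285 · 13.892444) ≈ -0.28767
θ = arccos(-0.28767) ≈ 106.7°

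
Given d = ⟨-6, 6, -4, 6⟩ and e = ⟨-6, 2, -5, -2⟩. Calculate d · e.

56

d · e = (-6)·(-6) + 6·2 + (-4)·(-5) + 6·(-2) = 36 + 12 + 20 - 12 = 56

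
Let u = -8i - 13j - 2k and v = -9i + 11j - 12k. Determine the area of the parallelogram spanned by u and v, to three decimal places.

282.477

i: (-13)·(-12) - (-2)·11 = 156 - (-22) = 178
j: (-2)·(-9) - (-8)·(-12) = 18 - 96 = -78
k: (-8)·11 - (-13)·(-9) = -88 - 117 = -205
u × v = (178, -78, -205)
|u × v| = √(178² + (-78)² + (-205)²) = √79793 ≈ 282.4765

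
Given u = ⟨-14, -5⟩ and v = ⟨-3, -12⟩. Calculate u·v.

u · v = (-14)·(-3) + (-5)·(-12) = 42 + 60 = 102

102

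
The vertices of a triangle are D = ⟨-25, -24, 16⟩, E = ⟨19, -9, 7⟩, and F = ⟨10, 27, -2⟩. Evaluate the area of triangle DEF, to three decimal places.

896.969

DE = (44, 15, -9),  DF = (35, 51, -18)
i: 15·(-18) - (-9)·51 = -270 - (-459) = 189
j: (-9)·35 - 44·(-18) = -315 - (-792) = 477
k: 44·51 - 15·35 = 2244 - 525 = 1719
DE × DF = (189, 477, 1719)
|DE × DF| = √3218211 ≈ 1793.9373
area = ½ · 1793.9373 ≈ 896.969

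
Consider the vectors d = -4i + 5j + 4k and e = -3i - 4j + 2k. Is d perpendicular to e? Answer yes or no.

yes

d · e = (-4)·(-3) + 5·(-4) + 4·2 = 12 - 20 + 8 = 0
Zero, so the vectors are orthogonal.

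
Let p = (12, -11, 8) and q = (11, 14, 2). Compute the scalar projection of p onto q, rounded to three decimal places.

-0.335

p · q = 12·11 + (-11)·14 + 8·2 = 132 - 154 + 16 = -6
|q| = √(121 + 196 + 4) = √321 ≈ 17.9165
comp_q p = -6 / √321 ≈ -0.335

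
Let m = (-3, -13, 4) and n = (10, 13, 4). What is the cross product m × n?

(-104, 52, 91)

i: (-13)·4 - 4·13 = -52 - 52 = -104
j: 4·10 - (-3)·4 = 40 - (-12) = 52
k: (-3)·13 - (-13)·10 = -39 - (-130) = 91
m × n = (-104, 52, 91)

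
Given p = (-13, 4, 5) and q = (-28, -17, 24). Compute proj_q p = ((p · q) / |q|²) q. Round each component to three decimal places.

p · q = (-13)·(-28) + 4·(-17) + 5·24 = 364 - 68 + 120 = 416
|q|² = 784 + 289 + 576 = 1649
proj_q p = (416/1649) · (-28, -17, 24) ≈ (-7.064, -4.289, 6.055)

(-7.064, -4.289, 6.055)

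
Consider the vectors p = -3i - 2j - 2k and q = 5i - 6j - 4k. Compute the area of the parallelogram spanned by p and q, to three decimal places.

35.833

i: (-2)·(-4) - (-2)·(-6) = 8 - 12 = -4
j: (-2)·5 - (-3)·(-4) = -10 - 12 = -22
k: (-3)·(-6) - (-2)·5 = 18 - (-10) = 28
p × q = (-4, -22, 28)
|p × q| = √((-4)² + (-22)² + 28²) = √1284 ≈ 35.8329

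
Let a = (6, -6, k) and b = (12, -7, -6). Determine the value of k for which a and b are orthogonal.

a · b = 6·12 + (-6)·(-7) + k·(-6) = 114 - 6k
Set equal to 0: -6k = -114, so k = 19.

19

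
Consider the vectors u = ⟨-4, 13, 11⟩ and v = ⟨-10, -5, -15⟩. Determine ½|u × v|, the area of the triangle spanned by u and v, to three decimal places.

i: 13·(-15) - 11·(-5) = -195 - (-55) = -140
j: 11·(-10) - (-4)·(-15) = -110 - 60 = -170
k: (-4)·(-5) - 13·(-10) = 20 - (-130) = 150
u × v = (-140, -170, 150)
|u × v| = √((-140)² + (-170)² + 150²) = √71000 ≈ 266.4583
area = ½ · 266.4583 ≈ 133.229

133.229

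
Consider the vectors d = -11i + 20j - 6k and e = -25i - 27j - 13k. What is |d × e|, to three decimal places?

i: 20·(-13) - (-6)·(-27) = -260 - 162 = -422
j: (-6)·(-25) - (-11)·(-13) = 150 - 143 = 7
k: (-11)·(-27) - 20·(-25) = 297 - (-500) = 797
d × e = (-422, 7, 797)
|d × e| = √((-422)² + 7² + 797²) = √813342 ≈ 901.8548

901.855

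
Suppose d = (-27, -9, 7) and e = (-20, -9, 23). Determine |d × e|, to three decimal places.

506.030

i: (-9)·23 - 7·(-9) = -207 - (-63) = -144
j: 7·(-20) - (-27)·23 = -140 - (-621) = 481
k: (-27)·(-9) - (-9)·(-20) = 243 - 180 = 63
d × e = (-144, 481, 63)
|d × e| = √((-144)² + 481² + 63²) = √256066 ≈ 506.0296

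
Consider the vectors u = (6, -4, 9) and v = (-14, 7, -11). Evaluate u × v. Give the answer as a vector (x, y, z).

(-19, -60, -14)

i: (-4)·(-11) - 9·7 = 44 - 63 = -19
j: 9·(-14) - 6·(-11) = -126 - (-66) = -60
k: 6·7 - (-4)·(-14) = 42 - 56 = -14
u × v = (-19, -60, -14)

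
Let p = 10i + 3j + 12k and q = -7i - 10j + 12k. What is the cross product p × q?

i: 3·12 - 12·(-10) = 36 - (-120) = 156
j: 12·(-7) - 10·12 = -84 - 120 = -204
k: 10·(-10) - 3·(-7) = -100 - (-21) = -79
p × q = (156, -204, -79)

(156, -204, -79)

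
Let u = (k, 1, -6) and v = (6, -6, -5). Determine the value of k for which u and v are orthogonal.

u · v = k·6 + 1·(-6) + (-6)·(-5) = 24 + 6k
Set equal to 0: 6k = -24, so k = -4.

-4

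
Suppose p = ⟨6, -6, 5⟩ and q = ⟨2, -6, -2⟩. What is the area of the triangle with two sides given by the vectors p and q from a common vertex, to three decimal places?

i: (-6)·(-2) - 5·(-6) = 12 - (-30) = 42
j: 5·2 - 6·(-2) = 10 - (-12) = 22
k: 6·(-6) - (-6)·2 = -36 - (-12) = -24
p × q = (42, 22, -24)
|p × q| = √(42² + 22² + (-24)²) = √2824 ≈ 53.1413
area = ½ · 53.1413 ≈ 26.571

26.571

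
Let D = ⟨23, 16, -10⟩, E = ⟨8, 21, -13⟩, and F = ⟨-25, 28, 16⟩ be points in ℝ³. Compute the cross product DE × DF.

DE = (-15, 5, -3)
DF = (-48, 12, 26)
i: 5·26 - (-3)·12 = 130 - (-36) = 166
j: (-3)·(-48) - (-15)·26 = 144 - (-390) = 534
k: (-15)·12 - 5·(-48) = -180 - (-240) = 60
DE × DF = (166, 534, 60)

(166, 534, 60)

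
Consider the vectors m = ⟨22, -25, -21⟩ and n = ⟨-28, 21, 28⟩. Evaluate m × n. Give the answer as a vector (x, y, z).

(-259, -28, -238)

i: (-25)·28 - (-21)·21 = -700 - (-441) = -259
j: (-21)·(-28) - 22·28 = 588 - 616 = -28
k: 22·21 - (-25)·(-28) = 462 - 700 = -238
m × n = (-259, -28, -238)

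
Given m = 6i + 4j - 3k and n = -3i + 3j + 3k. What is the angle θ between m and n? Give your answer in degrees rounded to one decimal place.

111.7

m · n = 6·(-3) + 4·3 + (-3)·3 = -18 + 12 - 9 = -15
|m|² = 36 + 16 + 9 = 61,  |m| = √61 ≈ 7.810250
|n|² = 9 + 9 + 9 = 27,  |n| = √27 ≈ 5.196152
cos θ = -15 / (7.810250 · 5.196152) ≈ -0.36961
θ = arccos(-0.36961) ≈ 111.7°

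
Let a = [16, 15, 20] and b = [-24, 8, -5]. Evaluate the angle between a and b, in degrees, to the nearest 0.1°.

a · b = 16·(-24) + 15·8 + 20·(-5) = -384 + 120 - 100 = -364
|a|² = 256 + 225 + 400 = 881,  |a| = √881 ≈ 29.681644
|b|² = 576 + 64 + 25 = 665,  |b| = √665 ≈ 25.787594
cos θ = -364 / (29.681644 · 25.787594) ≈ -0.47556
θ = arccos(-0.47556) ≈ 118.4°

118.4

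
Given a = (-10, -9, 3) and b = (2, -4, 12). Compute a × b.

i: (-9)·12 - 3·(-4) = -108 - (-12) = -96
j: 3·2 - (-10)·12 = 6 - (-120) = 126
k: (-10)·(-4) - (-9)·2 = 40 - (-18) = 58
a × b = (-96, 126, 58)

(-96, 126, 58)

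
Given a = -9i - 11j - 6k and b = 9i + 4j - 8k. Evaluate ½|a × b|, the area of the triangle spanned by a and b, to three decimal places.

89.985

i: (-11)·(-8) - (-6)·4 = 88 - (-24) = 112
j: (-6)·9 - (-9)·(-8) = -54 - 72 = -126
k: (-9)·4 - (-11)·9 = -36 - (-99) = 63
a × b = (112, -126, 63)
|a × b| = √(112² + (-126)² + 63²) = √32389 ≈ 179.9694
area = ½ · 179.9694 ≈ 89.985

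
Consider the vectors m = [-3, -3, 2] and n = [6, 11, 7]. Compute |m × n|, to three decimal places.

i: (-3)·7 - 2·11 = -21 - 22 = -43
j: 2·6 - (-3)·7 = 12 - (-21) = 33
k: (-3)·11 - (-3)·6 = -33 - (-18) = -15
m × n = (-43, 33, -15)
|m × n| = √((-43)² + 33² + (-15)²) = √3163 ≈ 56.2406

56.241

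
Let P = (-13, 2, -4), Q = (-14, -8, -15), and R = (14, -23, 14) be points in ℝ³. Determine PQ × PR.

(-455, -279, 295)

PQ = (-1, -10, -11)
PR = (27, -25, 18)
i: (-10)·18 - (-11)·(-25) = -180 - 275 = -455
j: (-11)·27 - (-1)·18 = -297 - (-18) = -279
k: (-1)·(-25) - (-10)·27 = 25 - (-270) = 295
PQ × PR = (-455, -279, 295)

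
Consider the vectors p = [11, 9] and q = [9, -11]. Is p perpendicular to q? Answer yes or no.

yes

p · q = 11·9 + 9·(-11) = 99 - 99 = 0
Zero, so the vectors are orthogonal.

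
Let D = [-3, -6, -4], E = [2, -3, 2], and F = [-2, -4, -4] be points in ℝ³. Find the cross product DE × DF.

DE = (5, 3, 6)
DF = (1, 2, 0)
i: 3·0 - 6·2 = 0 - 12 = -12
j: 6·1 - 5·0 = 6 - 0 = 6
k: 5·2 - 3·1 = 10 - 3 = 7
DE × DF = (-12, 6, 7)

(-12, 6, 7)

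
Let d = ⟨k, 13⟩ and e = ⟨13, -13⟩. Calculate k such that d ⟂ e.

13

d · e = k·13 + 13·(-13) = -169 + 13k
Set equal to 0: 13k = 169, so k = 13.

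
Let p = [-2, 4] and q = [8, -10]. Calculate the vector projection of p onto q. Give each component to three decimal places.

p · q = (-2)·8 + 4·(-10) = -16 - 40 = -56
|q|² = 64 + 100 = 164
proj_q p = (-56/164) · (8, -10) ≈ (-2.732, 3.415)

(-2.732, 3.415)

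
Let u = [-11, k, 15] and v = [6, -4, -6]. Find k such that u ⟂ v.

u · v = (-11)·6 + k·(-4) + 15·(-6) = -156 - 4k
Set equal to 0: -4k = 156, so k = -39.

-39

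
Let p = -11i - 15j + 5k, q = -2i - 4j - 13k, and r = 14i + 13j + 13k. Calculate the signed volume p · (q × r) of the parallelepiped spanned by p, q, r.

q × r:
i: (-4)·13 - (-13)·13 = -52 - (-169) = 117
j: (-13)·14 - (-2)·13 = -182 - (-26) = -156
k: (-2)·13 - (-4)·14 = -26 - (-56) = 30
q × r = (117, -156, 30)
p · (q × r) = (-11)·117 + (-15)·(-156) + 5·30 = -1287 + 2340 + 150 = 1203

1203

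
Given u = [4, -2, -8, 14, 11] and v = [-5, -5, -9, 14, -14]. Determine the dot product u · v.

104

u · v = 4·(-5) + (-2)·(-5) + (-8)·(-9) + 14·14 + 11·(-14) = -20 + 10 + 72 + 196 - 154 = 104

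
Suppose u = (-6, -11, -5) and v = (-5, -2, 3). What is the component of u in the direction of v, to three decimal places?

6.002

u · v = (-6)·(-5) + (-11)·(-2) + (-5)·3 = 30 + 22 - 15 = 37
|v| = √(25 + 4 + 9) = √38 ≈ 6.1644
comp_v u = 37 / √38 ≈ 6.002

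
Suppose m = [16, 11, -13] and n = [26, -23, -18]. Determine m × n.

i: 11·(-18) - (-13)·(-23) = -198 - 299 = -497
j: (-13)·26 - 16·(-18) = -338 - (-288) = -50
k: 16·(-23) - 11·26 = -368 - 286 = -654
m × n = (-497, -50, -654)

(-497, -50, -654)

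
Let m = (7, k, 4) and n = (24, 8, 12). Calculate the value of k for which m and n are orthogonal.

-27

m · n = 7·24 + k·8 + 4·12 = 216 + 8k
Set equal to 0: 8k = -216, so k = -27.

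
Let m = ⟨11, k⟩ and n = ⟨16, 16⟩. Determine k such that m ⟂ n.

-11

m · n = 11·16 + k·16 = 176 + 16k
Set equal to 0: 16k = -176, so k = -11.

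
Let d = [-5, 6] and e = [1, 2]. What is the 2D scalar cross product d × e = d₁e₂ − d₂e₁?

-16

(-5)·2 - 6·1 = -10 - 6 = -16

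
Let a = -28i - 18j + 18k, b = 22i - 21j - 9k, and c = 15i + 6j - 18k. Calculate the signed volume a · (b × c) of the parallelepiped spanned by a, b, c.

b × c:
i: (-21)·(-18) - (-9)·6 = 378 - (-54) = 432
j: (-9)·15 - 22·(-18) = -135 - (-396) = 261
k: 22·6 - (-21)·15 = 132 - (-315) = 447
b × c = (432, 261, 447)
a · (b × c) = (-28)·432 + (-18)·261 + 18·447 = -12096 - 4698 + 8046 = -8748

-8748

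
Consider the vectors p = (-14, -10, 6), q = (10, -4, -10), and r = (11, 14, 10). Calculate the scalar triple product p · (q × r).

1804

q × r:
i: (-4)·10 - (-10)·14 = -40 - (-140) = 100
j: (-10)·11 - 10·10 = -110 - 100 = -210
k: 10·14 - (-4)·11 = 140 - (-44) = 184
q × r = (100, -210, 184)
p · (q × r) = (-14)·100 + (-10)·(-210) + 6·184 = -1400 + 2100 + 1104 = 1804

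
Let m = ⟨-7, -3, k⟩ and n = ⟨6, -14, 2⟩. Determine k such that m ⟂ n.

0

m · n = (-7)·6 + (-3)·(-14) + k·2 = 0 + 2k
Set equal to 0: 2k = 0, so k = 0.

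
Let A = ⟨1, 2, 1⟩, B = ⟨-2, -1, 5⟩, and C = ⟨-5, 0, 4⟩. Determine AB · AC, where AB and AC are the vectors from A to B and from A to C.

AB = B − A = (-3, -3, 4)
AC = C − A = (-6, -2, 3)
AB · AC = (-3)·(-6) + (-3)·(-2) + 4·3 = 18 + 6 + 12 = 36

36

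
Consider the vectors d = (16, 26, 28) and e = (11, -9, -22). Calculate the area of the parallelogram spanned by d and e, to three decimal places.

850.235

i: 26·(-22) - 28·(-9) = -572 - (-252) = -320
j: 28·11 - 16·(-22) = 308 - (-352) = 660
k: 16·(-9) - 26·11 = -144 - 286 = -430
d × e = (-320, 660, -430)
|d × e| = √((-320)² + 660² + (-430)²) = √722900 ≈ 850.2353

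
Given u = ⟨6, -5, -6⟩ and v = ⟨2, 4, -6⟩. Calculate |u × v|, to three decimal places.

i: (-5)·(-6) - (-6)·4 = 30 - (-24) = 54
j: (-6)·2 - 6·(-6) = -12 - (-36) = 24
k: 6·4 - (-5)·2 = 24 - (-10) = 34
u × v = (54, 24, 34)
|u × v| = √(54² + 24² + 34²) = √4648 ≈ 68.1762

68.176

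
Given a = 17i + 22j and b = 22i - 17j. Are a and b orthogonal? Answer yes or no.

yes

a · b = 17·22 + 22·(-17) = 374 - 374 = 0
Zero, so the vectors are orthogonal.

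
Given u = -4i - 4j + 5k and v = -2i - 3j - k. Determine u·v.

15

u · v = (-4)·(-2) + (-4)·(-3) + 5·(-1) = 8 + 12 - 5 = 15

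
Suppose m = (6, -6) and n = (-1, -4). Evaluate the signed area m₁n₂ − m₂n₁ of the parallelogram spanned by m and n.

-30

6·(-4) - (-6)·(-1) = -24 - 6 = -30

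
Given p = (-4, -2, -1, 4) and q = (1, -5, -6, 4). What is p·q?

p · q = (-4)·1 + (-2)·(-5) + (-1)·(-6) + 4·4 = -4 + 10 + 6 + 16 = 28

28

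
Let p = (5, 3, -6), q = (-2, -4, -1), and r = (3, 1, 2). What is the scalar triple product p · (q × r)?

-92

q × r:
i: (-4)·2 - (-1)·1 = -8 - (-1) = -7
j: (-1)·3 - (-2)·2 = -3 - (-4) = 1
k: (-2)·1 - (-4)·3 = -2 - (-12) = 10
q × r = (-7, 1, 10)
p · (q × r) = 5·(-7) + 3·1 + (-6)·10 = -35 + 3 - 60 = -92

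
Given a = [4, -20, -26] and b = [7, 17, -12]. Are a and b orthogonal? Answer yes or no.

yes

a · b = 4·7 + (-20)·17 + (-26)·(-12) = 28 - 340 + 312 = 0
Zero, so the vectors are orthogonal.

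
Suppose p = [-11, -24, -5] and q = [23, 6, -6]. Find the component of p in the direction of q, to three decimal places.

p · q = (-11)·23 + (-24)·6 + (-5)·(-6) = -253 - 144 + 30 = -367
|q| = √(529 + 36 + 36) = √601 ≈ 24.5153
comp_q p = -367 / √601 ≈ -14.970

-14.970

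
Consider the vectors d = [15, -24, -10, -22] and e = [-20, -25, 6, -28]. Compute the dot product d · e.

856

d · e = 15·(-20) + (-24)·(-25) + (-10)·6 + (-22)·(-28) = -300 + 600 - 60 + 616 = 856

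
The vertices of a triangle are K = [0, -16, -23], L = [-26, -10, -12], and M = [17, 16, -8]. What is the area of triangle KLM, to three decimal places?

564.342

KL = (-26, 6, 11),  KM = (17, 32, 15)
i: 6·15 - 11·32 = 90 - 352 = -262
j: 11·17 - (-26)·15 = 187 - (-390) = 577
k: (-26)·32 - 6·17 = -832 - 102 = -934
KL × KM = (-262, 577, -934)
|KL × KM| = √1273929 ≈ 1128.6846
area = ½ · 1128.6846 ≈ 564.342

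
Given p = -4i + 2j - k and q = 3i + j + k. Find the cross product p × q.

(3, 1, -10)

i: 2·1 - (-1)·1 = 2 - (-1) = 3
j: (-1)·3 - (-4)·1 = -3 - (-4) = 1
k: (-4)·1 - 2·3 = -4 - 6 = -10
p × q = (3, 1, -10)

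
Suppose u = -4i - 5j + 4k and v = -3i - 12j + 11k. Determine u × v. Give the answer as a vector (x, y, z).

(-7, 32, 33)

i: (-5)·11 - 4·(-12) = -55 - (-48) = -7
j: 4·(-3) - (-4)·11 = -12 - (-44) = 32
k: (-4)·(-12) - (-5)·(-3) = 48 - 15 = 33
u × v = (-7, 32, 33)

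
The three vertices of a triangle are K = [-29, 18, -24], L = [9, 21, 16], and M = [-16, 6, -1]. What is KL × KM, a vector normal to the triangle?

(549, -354, -495)

KL = (38, 3, 40)
KM = (13, -12, 23)
i: 3·23 - 40·(-12) = 69 - (-480) = 549
j: 40·13 - 38·23 = 520 - 874 = -354
k: 38·(-12) - 3·13 = -456 - 39 = -495
KL × KM = (549, -354, -495)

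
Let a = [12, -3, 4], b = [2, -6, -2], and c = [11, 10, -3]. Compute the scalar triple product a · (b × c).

848

b × c:
i: (-6)·(-3) - (-2)·10 = 18 - (-20) = 38
j: (-2)·11 - 2·(-3) = -22 - (-6) = -16
k: 2·10 - (-6)·11 = 20 - (-66) = 86
b × c = (38, -16, 86)
a · (b × c) = 12·38 + (-3)·(-16) + 4·86 = 456 + 48 + 344 = 848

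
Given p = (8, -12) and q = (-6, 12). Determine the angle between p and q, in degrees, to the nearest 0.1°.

p · q = 8·(-6) + (-12)·12 = -48 - 144 = -192
|p|² = 64 + 144 = 208,  |p| = √208 ≈ 14.422205
|q|² = 36 + 144 = 180,  |q| = √180 ≈ 13.416408
cos θ = -192 / (14.422205 · 13.416408) ≈ -0.99228
θ = arccos(-0.99228) ≈ 172.9°

172.9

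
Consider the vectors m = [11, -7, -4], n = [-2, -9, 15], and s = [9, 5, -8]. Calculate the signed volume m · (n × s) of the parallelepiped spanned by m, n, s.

n × s:
i: (-9)·(-8) - 15·5 = 72 - 75 = -3
j: 15·9 - (-2)·(-8) = 135 - 16 = 119
k: (-2)·5 - (-9)·9 = -10 - (-81) = 71
n × s = (-3, 119, 71)
m · (n × s) = 11·(-3) + (-7)·119 + (-4)·71 = -33 - 833 - 284 = -1150

-1150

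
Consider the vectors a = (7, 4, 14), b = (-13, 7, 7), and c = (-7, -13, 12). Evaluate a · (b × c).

b × c:
i: 7·12 - 7·(-13) = 84 - (-91) = 175
j: 7·(-7) - (-13)·12 = -49 - (-156) = 107
k: (-13)·(-13) - 7·(-7) = 169 - (-49) = 218
b × c = (175, 107, 218)
a · (b × c) = 7·175 + 4·107 + 14·218 = 1225 + 428 + 3052 = 4705

4705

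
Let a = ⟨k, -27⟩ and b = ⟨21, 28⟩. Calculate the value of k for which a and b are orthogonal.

36

a · b = k·21 + (-27)·28 = -756 + 21k
Set equal to 0: 21k = 756, so k = 36.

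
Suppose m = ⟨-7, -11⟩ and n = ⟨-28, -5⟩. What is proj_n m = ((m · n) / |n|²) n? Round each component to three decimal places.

(-8.687, -1.551)

m · n = (-7)·(-28) + (-11)·(-5) = 196 + 55 = 251
|n|² = 784 + 25 = 809
proj_n m = (251/809) · (-28, -5) ≈ (-8.687, -1.551)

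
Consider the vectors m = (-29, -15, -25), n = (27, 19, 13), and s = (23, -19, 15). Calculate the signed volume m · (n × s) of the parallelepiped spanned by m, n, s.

9912

n × s:
i: 19·15 - 13·(-19) = 285 - (-247) = 532
j: 13·23 - 27·15 = 299 - 405 = -106
k: 27·(-19) - 19·23 = -513 - 437 = -950
n × s = (532, -106, -950)
m · (n × s) = (-29)·532 + (-15)·(-106) + (-25)·(-950) = -15428 + 1590 + 23750 = 9912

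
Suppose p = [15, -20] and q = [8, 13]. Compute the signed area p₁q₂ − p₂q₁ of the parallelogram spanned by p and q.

355

15·13 - (-20)·8 = 195 - (-160) = 355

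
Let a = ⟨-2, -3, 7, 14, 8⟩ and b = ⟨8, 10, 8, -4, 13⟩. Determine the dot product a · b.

58

a · b = (-2)·8 + (-3)·10 + 7·8 + 14·(-4) + 8·13 = -16 - 30 + 56 - 56 + 104 = 58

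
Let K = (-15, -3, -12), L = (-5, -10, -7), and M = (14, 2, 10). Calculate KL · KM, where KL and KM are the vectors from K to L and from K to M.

365

KL = L − K = (10, -7, 5)
KM = M − K = (29, 5, 22)
KL · KM = 10·29 + (-7)·5 + 5·22 = 290 - 35 + 110 = 365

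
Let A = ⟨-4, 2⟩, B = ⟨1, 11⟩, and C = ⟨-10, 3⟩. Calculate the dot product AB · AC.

AB = B − A = (5, 9)
AC = C − A = (-6, 1)
AB · AC = 5·(-6) + 9·1 = -30 + 9 = -21

-21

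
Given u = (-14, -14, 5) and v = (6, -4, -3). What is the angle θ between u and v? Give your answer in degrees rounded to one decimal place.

105.6

u · v = (-14)·6 + (-14)·(-4) + 5·(-3) = -84 + 56 - 15 = -43
|u|² = 196 + 196 + 25 = 417,  |u| = √417 ≈ 20.420578
|v|² = 36 + 16 + 9 = 61,  |v| = √61 ≈ 7.810250
cos θ = -43 / (20.420578 · 7.810250) ≈ -0.26961
θ = arccos(-0.26961) ≈ 105.6°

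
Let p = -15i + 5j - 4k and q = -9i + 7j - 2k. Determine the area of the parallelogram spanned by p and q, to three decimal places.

62.929

i: 5·(-2) - (-4)·7 = -10 - (-28) = 18
j: (-4)·(-9) - (-15)·(-2) = 36 - 30 = 6
k: (-15)·7 - 5·(-9) = -105 - (-45) = -60
p × q = (18, 6, -60)
|p × q| = √(18² + 6² + (-60)²) = √3960 ≈ 62.9285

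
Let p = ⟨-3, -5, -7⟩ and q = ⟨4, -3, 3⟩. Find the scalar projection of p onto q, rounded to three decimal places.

-3.087

p · q = (-3)·4 + (-5)·(-3) + (-7)·3 = -12 + 15 - 21 = -18
|q| = √(16 + 9 + 9) = √34 ≈ 5.8310
comp_q p = -18 / √34 ≈ -3.087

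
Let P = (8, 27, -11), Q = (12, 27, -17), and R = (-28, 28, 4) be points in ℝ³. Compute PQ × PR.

(6, 156, 4)

PQ = (4, 0, -6)
PR = (-36, 1, 15)
i: 0·15 - (-6)·1 = 0 - (-6) = 6
j: (-6)·(-36) - 4·15 = 216 - 60 = 156
k: 4·1 - 0·(-36) = 4 - 0 = 4
PQ × PR = (6, 156, 4)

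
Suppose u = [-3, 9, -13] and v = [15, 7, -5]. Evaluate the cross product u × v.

(46, -210, -156)

i: 9·(-5) - (-13)·7 = -45 - (-91) = 46
j: (-13)·15 - (-3)·(-5) = -195 - 15 = -210
k: (-3)·7 - 9·15 = -21 - 135 = -156
u × v = (46, -210, -156)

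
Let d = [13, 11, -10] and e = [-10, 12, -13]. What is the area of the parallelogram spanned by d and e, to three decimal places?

i: 11·(-13) - (-10)·12 = -143 - (-120) = -23
j: (-10)·(-10) - 13·(-13) = 100 - (-169) = 269
k: 13·12 - 11·(-10) = 156 - (-110) = 266
d × e = (-23, 269, 266)
|d × e| = √((-23)² + 269² + 266²) = √143646 ≈ 379.0066

379.007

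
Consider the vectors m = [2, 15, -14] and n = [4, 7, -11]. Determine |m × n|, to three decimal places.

88.097

i: 15·(-11) - (-14)·7 = -165 - (-98) = -67
j: (-14)·4 - 2·(-11) = -56 - (-22) = -34
k: 2·7 - 15·4 = 14 - 60 = -46
m × n = (-67, -34, -46)
|m × n| = √((-67)² + (-34)² + (-46)²) = √7761 ≈ 88.0965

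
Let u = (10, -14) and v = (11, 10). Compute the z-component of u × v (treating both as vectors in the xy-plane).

254

10·10 - (-14)·11 = 100 - (-154) = 254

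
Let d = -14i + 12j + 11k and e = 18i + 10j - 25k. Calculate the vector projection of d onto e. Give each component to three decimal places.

d · e = (-14)·18 + 12·10 + 11·(-25) = -252 + 120 - 275 = -407
|e|² = 324 + 100 + 625 = 1049
proj_e d = (-407/1049) · (18, 10, -25) ≈ (-6.984, -3.880, 9.700)

(-6.984, -3.880, 9.700)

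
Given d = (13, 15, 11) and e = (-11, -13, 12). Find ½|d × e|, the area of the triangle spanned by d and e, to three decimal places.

212.764

i: 15·12 - 11·(-13) = 180 - (-143) = 323
j: 11·(-11) - 13·12 = -121 - 156 = -277
k: 13·(-13) - 15·(-11) = -169 - (-165) = -4
d × e = (323, -277, -4)
|d × e| = √(323² + (-277)² + (-4)²) = √181074 ≈ 425.5279
area = ½ · 425.5279 ≈ 212.764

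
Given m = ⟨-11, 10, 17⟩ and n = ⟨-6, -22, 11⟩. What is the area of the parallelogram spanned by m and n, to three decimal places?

570.807

i: 10·11 - 17·(-22) = 110 - (-374) = 484
j: 17·(-6) - (-11)·11 = -102 - (-121) = 19
k: (-11)·(-22) - 10·(-6) = 242 - (-60) = 302
m × n = (484, 19, 302)
|m × n| = √(484² + 19² + 302²) = √325821 ≈ 570.8073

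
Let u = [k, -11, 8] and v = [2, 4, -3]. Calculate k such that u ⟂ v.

u · v = k·2 + (-11)·4 + 8·(-3) = -68 + 2k
Set equal to 0: 2k = 68, so k = 34.

34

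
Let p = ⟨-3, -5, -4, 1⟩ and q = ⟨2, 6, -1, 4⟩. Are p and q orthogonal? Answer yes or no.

no

p · q = (-3)·2 + (-5)·6 + (-4)·(-1) + 1·4 = -6 - 30 + 4 + 4 = -28
Nonzero, so the vectors are not orthogonal.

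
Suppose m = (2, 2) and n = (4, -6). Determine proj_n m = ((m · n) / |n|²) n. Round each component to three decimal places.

(-0.308, 0.462)

m · n = 2·4 + 2·(-6) = 8 - 12 = -4
|n|² = 16 + 36 = 52
proj_n m = (-4/52) · (4, -6) ≈ (-0.308, 0.462)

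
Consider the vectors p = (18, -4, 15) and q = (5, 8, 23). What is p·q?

p · q = 18·5 + (-4)·8 + 15·23 = 90 - 32 + 345 = 403

403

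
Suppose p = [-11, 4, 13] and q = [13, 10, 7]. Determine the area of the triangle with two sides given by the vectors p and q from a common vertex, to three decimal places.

i: 4·7 - 13·10 = 28 - 130 = -102
j: 13·13 - (-11)·7 = 169 - (-77) = 246
k: (-11)·10 - 4·13 = -110 - 52 = -162
p × q = (-102, 246, -162)
|p × q| = √((-102)² + 246² + (-162)²) = √97164 ≈ 311.7114
area = ½ · 311.7114 ≈ 155.856

155.856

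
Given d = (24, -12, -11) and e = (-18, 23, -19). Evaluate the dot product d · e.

d · e = 24·(-18) + (-12)·23 + (-11)·(-19) = -432 - 276 + 209 = -499

-499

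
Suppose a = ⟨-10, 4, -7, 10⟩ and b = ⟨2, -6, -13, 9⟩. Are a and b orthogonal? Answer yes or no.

a · b = (-10)·2 + 4·(-6) + (-7)·(-13) + 10·9 = -20 - 24 + 91 + 90 = 137
Nonzero, so the vectors are not orthogonal.

no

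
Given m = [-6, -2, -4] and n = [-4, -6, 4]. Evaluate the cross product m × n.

i: (-2)·4 - (-4)·(-6) = -8 - 24 = -32
j: (-4)·(-4) - (-6)·4 = 16 - (-24) = 40
k: (-6)·(-6) - (-2)·(-4) = 36 - 8 = 28
m × n = (-32, 40, 28)

(-32, 40, 28)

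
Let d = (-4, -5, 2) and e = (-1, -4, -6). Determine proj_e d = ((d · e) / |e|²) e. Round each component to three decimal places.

d · e = (-4)·(-1) + (-5)·(-4) + 2·(-6) = 4 + 20 - 12 = 12
|e|² = 1 + 16 + 36 = 53
proj_e d = (12/53) · (-1, -4, -6) ≈ (-0.226, -0.906, -1.358)

(-0.226, -0.906, -1.358)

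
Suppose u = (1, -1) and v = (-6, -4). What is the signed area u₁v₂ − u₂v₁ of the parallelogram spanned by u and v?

-10

1·(-4) - (-1)·(-6) = -4 - 6 = -10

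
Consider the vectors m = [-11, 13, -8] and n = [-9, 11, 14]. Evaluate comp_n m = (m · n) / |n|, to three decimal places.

m · n = (-11)·(-9) + 13·11 + (-8)·14 = 99 + 143 - 112 = 130
|n| = √(81 + 121 + 196) = √398 ≈ 19.9499
comp_n m = 130 / √398 ≈ 6.516

6.516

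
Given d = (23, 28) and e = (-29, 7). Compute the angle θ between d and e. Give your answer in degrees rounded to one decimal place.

115.8

d · e = 23·(-29) + 28·7 = -667 + 196 = -471
|d|² = 529 + 784 = 1313,  |d| = √1313 ≈ 36.235342
|e|² = 841 + 49 = 890,  |e| = √890 ≈ 29.832868
cos θ = -471 / (36.235342 · 29.832868) ≈ -0.43571
θ = arccos(-0.43571) ≈ 115.8°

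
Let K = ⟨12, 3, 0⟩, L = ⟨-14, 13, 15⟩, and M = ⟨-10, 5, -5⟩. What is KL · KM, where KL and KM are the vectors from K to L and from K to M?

KL = L − K = (-26, 10, 15)
KM = M − K = (-22, 2, -5)
KL · KM = (-26)·(-22) + 10·2 + 15·(-5) = 572 + 20 - 75 = 517

517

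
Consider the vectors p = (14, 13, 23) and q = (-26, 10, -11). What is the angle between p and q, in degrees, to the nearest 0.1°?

p · q = 14·(-26) + 13·10 + 23·(-11) = -364 + 130 - 253 = -487
|p|² = 196 + 169 + 529 = 894,  |p| = √894 ≈ 29.899833
|q|² = 676 + 100 + 121 = 897,  |q| = √897 ≈ 29.949958
cos θ = -487 / (29.899833 · 29.949958) ≈ -0.54383
θ = arccos(-0.54383) ≈ 122.9°

122.9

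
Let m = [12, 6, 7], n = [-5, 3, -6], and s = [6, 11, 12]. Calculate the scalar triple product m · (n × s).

n × s:
i: 3·12 - (-6)·11 = 36 - (-66) = 102
j: (-6)·6 - (-5)·12 = -36 - (-60) = 24
k: (-5)·11 - 3·6 = -55 - 18 = -73
n × s = (102, 24, -73)
m · (n × s) = 12·102 + 6·24 + 7·(-73) = 1224 + 144 - 511 = 857

857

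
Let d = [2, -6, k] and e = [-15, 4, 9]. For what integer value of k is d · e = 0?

6

d · e = 2·(-15) + (-6)·4 + k·9 = -54 + 9k
Set equal to 0: 9k = 54, so k = 6.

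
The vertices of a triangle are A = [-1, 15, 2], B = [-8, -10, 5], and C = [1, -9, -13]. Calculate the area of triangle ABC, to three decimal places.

AB = (-7, -25, 3),  AC = (2, -24, -15)
i: (-25)·(-15) - 3·(-24) = 375 - (-72) = 447
j: 3·2 - (-7)·(-15) = 6 - 105 = -99
k: (-7)·(-24) - (-25)·2 = 168 - (-50) = 218
AB × AC = (447, -99, 218)
|AB × AC| = √257134 ≈ 507.0838
area = ½ · 507.0838 ≈ 253.542

253.542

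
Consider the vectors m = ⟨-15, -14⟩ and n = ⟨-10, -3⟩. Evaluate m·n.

m · n = (-15)·(-10) + (-14)·(-3) = 150 + 42 = 192

192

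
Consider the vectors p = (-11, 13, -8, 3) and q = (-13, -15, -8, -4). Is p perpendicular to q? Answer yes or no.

yes

p · q = (-11)·(-13) + 13·(-15) + (-8)·(-8) + 3·(-4) = 143 - 195 + 64 - 12 = 0
Zero, so the vectors are orthogonal.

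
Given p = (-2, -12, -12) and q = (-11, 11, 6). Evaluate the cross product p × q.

(60, 144, -154)

i: (-12)·6 - (-12)·11 = -72 - (-132) = 60
j: (-12)·(-11) - (-2)·6 = 132 - (-12) = 144
k: (-2)·11 - (-12)·(-11) = -22 - 132 = -154
p × q = (60, 144, -154)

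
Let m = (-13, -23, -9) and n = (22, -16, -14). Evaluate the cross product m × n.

i: (-23)·(-14) - (-9)·(-16) = 322 - 144 = 178
j: (-9)·22 - (-13)·(-14) = -198 - 182 = -380
k: (-13)·(-16) - (-23)·22 = 208 - (-506) = 714
m × n = (178, -380, 714)

(178, -380, 714)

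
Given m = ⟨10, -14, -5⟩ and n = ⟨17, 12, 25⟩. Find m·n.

m · n = 10·17 + (-14)·12 + (-5)·25 = 170 - 168 - 125 = -123

-123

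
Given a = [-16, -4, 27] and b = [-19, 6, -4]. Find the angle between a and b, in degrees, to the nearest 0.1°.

a · b = (-16)·(-19) + (-4)·6 + 27·(-4) = 304 - 24 - 108 = 172
|a|² = 256 + 16 + 729 = 1001,  |a| = √1001 ≈ 31.638584
|b|² = 361 + 36 + 16 = 413,  |b| = √413 ≈ 20.322401
cos θ = 172 / (31.638584 · 20.322401) ≈ 0.26751
θ = arccos(0.26751) ≈ 74.5°

74.5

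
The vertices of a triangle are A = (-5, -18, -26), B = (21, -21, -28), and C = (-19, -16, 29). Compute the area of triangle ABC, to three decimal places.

705.625

AB = (26, -3, -2),  AC = (-14, 2, 55)
i: (-3)·55 - (-2)·2 = -165 - (-4) = -161
j: (-2)·(-14) - 26·55 = 28 - 1430 = -1402
k: 26·2 - (-3)·(-14) = 52 - 42 = 10
AB × AC = (-161, -1402, 10)
|AB × AC| = √1991625 ≈ 1411.2494
area = ½ · 1411.2494 ≈ 705.625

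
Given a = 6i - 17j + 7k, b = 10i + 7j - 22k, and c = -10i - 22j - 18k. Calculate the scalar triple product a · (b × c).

b × c:
i: 7·(-18) - (-22)·(-22) = -126 - 484 = -610
j: (-22)·(-10) - 10·(-18) = 220 - (-180) = 400
k: 10·(-22) - 7·(-10) = -220 - (-70) = -150
b × c = (-610, 400, -150)
a · (b × c) = 6·(-610) + (-17)·400 + 7·(-150) = -3660 - 6800 - 1050 = -11510

-11510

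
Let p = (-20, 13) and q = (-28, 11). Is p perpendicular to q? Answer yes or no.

p · q = (-20)·(-28) + 13·11 = 560 + 143 = 703
Nonzero, so the vectors are not orthogonal.

no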